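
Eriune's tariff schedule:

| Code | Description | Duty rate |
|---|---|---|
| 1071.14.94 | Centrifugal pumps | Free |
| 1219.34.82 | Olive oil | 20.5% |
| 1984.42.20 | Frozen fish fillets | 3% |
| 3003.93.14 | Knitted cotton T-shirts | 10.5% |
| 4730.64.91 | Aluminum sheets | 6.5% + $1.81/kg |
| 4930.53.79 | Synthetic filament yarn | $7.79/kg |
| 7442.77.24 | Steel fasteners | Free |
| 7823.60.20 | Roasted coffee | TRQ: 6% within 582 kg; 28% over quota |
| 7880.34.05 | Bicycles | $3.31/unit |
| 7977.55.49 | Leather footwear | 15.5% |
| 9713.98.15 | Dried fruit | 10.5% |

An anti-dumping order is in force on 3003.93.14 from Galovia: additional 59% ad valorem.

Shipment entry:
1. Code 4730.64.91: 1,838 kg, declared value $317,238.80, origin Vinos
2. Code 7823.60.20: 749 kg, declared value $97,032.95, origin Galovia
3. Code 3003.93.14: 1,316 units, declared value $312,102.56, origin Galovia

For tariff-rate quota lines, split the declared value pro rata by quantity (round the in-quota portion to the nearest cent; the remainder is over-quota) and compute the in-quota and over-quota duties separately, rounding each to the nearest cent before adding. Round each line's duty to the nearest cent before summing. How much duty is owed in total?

$251,440.23

Line 1 (4730.64.91, Vinos, 1,838 kg, $317,238.80):
Base rate for 4730.64.91 is 6.5% + $1.81/kg.
Duty = $317,238.80 × 6.5% + 1,838 × $1.81 = $23,947.30.
Line 2 (7823.60.20, Galovia, 749 kg, $97,032.95):
Code 7823.60.20 is under a tariff-rate quota (threshold 582 kg). In-quota: 582 kg at 6%; over-quota: 167 kg at 28%.
Pro-rata value split: in-quota = $97,032.95 × 582/749 = $75,398.10; over-quota = $97,032.95 − $75,398.10 = $21,634.85.
In-quota duty = $75,398.10 × 6% = $4,523.89. Over-quota duty = $21,634.85 × 28% = $6,057.76.
Line duty = $4,523.89 + $6,057.76 = $10,581.65.
Line 3 (3003.93.14, Galovia, 1,316 units, $312,102.56):
Base rate for 3003.93.14 is 10.5%.
Additional duty on 3003.93.14 from Galovia: +59%. Applied ad valorem rate: 10.5% + 59% = 69.5%.
Duty = $312,102.56 × 69.5% = $216,911.28.
Total = $23,947.30 + $10,581.65 + $216,911.28 = $251,440.23.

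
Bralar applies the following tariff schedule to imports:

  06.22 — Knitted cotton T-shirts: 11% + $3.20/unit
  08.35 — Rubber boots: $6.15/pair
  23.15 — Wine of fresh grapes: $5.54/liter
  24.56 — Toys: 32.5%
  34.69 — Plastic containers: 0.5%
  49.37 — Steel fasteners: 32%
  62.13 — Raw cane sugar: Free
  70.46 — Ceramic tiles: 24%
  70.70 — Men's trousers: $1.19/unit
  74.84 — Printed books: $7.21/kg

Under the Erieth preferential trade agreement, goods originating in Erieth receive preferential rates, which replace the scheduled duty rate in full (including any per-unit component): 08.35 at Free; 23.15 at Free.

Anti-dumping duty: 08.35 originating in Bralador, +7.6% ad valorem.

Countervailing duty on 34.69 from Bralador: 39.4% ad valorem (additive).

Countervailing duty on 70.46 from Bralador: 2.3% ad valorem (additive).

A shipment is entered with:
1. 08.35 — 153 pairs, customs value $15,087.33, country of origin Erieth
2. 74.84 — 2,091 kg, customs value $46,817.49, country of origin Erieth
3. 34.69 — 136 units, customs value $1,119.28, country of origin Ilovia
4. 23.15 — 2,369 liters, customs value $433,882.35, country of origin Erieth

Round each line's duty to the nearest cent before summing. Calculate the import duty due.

$15,081.71

Line 1 (08.35, Erieth, 153 pairs, $15,087.33):
Base rate for 08.35 is $6.15/pair.
Origin Erieth qualifies under the Bralar–Erieth agreement and 08.35 is covered: preferential rate Free applies instead.
The additional-duty order on 08.35 targets Bralador, not Erieth; it does not apply.
Duty = $15,087.33 × 0% = $0.00.
Line 2 (74.84, Erieth, 2,091 kg, $46,817.49):
Base rate for 74.84 is $7.21/kg.
Origin Erieth is the FTA partner but 74.84 is not on the preference list; base rate stands.
Duty = 2,091 × $7.21 = $15,076.11.
Line 3 (34.69, Ilovia, 136 units, $1,119.28):
Base rate for 34.69 is 0.5%.
The additional-duty order on 34.69 targets Bralador, not Ilovia; it does not apply.
Duty = $1,119.28 × 0.5% = $5.60.
Line 4 (23.15, Erieth, 2,369 liters, $433,882.35):
Base rate for 23.15 is $5.54/liter.
Origin Erieth qualifies under the Bralar–Erieth agreement and 23.15 is covered: preferential rate Free applies instead.
Duty = $433,882.35 × 0% = $0.00.
Total = $0.00 + $15,076.11 + $5.60 + $0.00 = $15,081.71.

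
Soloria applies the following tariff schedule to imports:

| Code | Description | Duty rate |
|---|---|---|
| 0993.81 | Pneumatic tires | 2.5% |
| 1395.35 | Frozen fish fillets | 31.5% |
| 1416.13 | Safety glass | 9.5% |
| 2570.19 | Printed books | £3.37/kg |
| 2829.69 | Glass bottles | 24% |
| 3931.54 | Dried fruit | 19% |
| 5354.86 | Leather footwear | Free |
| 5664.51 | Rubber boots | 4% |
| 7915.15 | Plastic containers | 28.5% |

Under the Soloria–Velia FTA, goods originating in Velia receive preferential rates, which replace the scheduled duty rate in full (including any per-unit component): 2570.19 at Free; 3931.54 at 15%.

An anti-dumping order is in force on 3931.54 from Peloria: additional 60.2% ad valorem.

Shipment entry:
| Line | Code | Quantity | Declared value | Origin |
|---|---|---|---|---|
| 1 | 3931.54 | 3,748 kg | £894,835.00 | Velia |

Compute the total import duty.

Line 1 (3931.54, Velia, 3,748 kg, £894,835.00):
Base rate for 3931.54 is 19%.
Origin Velia qualifies under the Soloria–Velia agreement and 3931.54 is covered: preferential rate 15% applies instead.
The additional-duty order on 3931.54 targets Peloria, not Velia; it does not apply.
Duty = £894,835.00 × 15% = £134,225.25.

£134,225.25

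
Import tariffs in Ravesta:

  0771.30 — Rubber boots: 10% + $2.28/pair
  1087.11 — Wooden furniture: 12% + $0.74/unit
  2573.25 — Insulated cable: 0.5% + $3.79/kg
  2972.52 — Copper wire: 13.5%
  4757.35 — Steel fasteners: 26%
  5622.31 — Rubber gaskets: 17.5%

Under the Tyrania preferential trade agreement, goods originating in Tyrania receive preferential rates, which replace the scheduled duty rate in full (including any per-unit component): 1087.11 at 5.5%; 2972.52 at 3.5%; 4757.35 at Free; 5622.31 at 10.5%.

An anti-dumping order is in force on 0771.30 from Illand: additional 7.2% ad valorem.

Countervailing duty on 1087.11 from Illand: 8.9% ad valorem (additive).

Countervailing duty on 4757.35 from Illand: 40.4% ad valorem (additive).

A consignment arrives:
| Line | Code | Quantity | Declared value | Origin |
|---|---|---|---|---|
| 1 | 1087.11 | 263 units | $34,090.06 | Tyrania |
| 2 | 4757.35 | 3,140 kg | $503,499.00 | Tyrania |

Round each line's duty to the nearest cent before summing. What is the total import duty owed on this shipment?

Line 1 (1087.11, Tyrania, 263 units, $34,090.06):
Base rate for 1087.11 is 12% + $0.74/unit.
Origin Tyrania qualifies under the Ravesta–Tyrania agreement and 1087.11 is covered: preferential rate 5.5% applies instead.
The additional-duty order on 1087.11 targets Illand, not Tyrania; it does not apply.
Duty = $34,090.06 × 5.5% = $1,874.95.
Line 2 (4757.35, Tyrania, 3,140 kg, $503,499.00):
Base rate for 4757.35 is 26%.
Origin Tyrania qualifies under the Ravesta–Tyrania agreement and 4757.35 is covered: preferential rate Free applies instead.
The additional-duty order on 4757.35 targets Illand, not Tyrania; it does not apply.
Duty = $503,499.00 × 0% = $0.00.
Total = $1,874.95 + $0.00 = $1,874.95.

$1,874.95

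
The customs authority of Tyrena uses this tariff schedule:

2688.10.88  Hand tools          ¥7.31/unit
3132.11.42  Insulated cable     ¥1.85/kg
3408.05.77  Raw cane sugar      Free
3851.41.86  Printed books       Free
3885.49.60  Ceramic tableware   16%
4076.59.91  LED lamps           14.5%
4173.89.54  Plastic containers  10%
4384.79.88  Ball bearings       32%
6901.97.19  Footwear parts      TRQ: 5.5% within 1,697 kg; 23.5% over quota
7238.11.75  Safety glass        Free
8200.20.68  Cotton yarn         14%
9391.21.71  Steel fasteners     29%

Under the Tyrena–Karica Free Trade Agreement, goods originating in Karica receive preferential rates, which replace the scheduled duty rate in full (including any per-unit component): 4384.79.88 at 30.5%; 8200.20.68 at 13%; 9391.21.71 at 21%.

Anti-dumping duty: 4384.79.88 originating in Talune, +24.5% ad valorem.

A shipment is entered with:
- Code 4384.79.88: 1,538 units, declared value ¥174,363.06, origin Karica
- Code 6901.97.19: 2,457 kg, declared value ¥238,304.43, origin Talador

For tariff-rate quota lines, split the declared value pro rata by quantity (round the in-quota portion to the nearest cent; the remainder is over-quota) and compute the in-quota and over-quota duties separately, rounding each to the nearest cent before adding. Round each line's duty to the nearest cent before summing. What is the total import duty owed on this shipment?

Line 1 (4384.79.88, Karica, 1,538 units, ¥174,363.06):
Base rate for 4384.79.88 is 32%.
Origin Karica qualifies under the Tyrena–Karica agreement and 4384.79.88 is covered: preferential rate 30.5% applies instead.
The additional-duty order on 4384.79.88 targets Talune, not Karica; it does not apply.
Duty = ¥174,363.06 × 30.5% = ¥53,180.73.
Line 2 (6901.97.19, Talador, 2,457 kg, ¥238,304.43):
Code 6901.97.19 is under a tariff-rate quota (threshold 1,697 kg). In-quota: 1,697 kg at 5.5%; over-quota: 760 kg at 23.5%.
Pro-rata value split: in-quota = ¥238,304.43 × 1,697/2,457 = ¥164,592.03; over-quota = ¥238,304.43 − ¥164,592.03 = ¥73,712.40.
In-quota duty = ¥164,592.03 × 5.5% = ¥9,052.56. Over-quota duty = ¥73,712.40 × 23.5% = ¥17,322.41.
Line duty = ¥9,052.56 + ¥17,322.41 = ¥26,374.97.
Total = ¥53,180.73 + ¥26,374.97 = ¥79,555.70.

¥79,555.70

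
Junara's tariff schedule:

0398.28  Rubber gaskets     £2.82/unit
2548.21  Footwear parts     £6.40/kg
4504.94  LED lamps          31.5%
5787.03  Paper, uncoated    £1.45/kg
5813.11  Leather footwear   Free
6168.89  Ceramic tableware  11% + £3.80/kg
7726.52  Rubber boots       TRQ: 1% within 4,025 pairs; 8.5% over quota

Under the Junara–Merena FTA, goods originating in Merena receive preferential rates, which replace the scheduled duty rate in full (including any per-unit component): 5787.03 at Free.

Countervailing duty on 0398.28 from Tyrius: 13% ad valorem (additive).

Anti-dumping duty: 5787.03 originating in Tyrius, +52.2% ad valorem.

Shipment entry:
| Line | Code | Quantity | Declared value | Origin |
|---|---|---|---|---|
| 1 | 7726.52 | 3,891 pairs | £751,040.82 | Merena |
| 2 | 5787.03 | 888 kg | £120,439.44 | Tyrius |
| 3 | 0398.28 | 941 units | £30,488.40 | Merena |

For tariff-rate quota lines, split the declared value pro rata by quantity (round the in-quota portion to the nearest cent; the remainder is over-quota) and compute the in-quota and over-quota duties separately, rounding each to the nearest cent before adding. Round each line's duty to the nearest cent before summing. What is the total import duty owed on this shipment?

£74,321.02

Line 1 (7726.52, Merena, 3,891 pairs, £751,040.82):
Code 7726.52 is under a tariff-rate quota (threshold 4,025 pairs). Quantity 3,891 pairs is within the quota, so the in-quota rate 1% applies to the full value.
Duty = £751,040.82 × 1% = £7,510.41.
Line 2 (5787.03, Tyrius, 888 kg, £120,439.44):
Base rate for 5787.03 is £1.45/kg.
5787.03 has an FTA preferential rate, but origin Tyrius is not Merena; base rate stands.
Additional duty on 5787.03 from Tyrius: +52.2% ad valorem. Applied ad valorem rate = 52.2%.
Duty = £120,439.44 × 52.2% + 888 × £1.45 = £64,156.99.
Line 3 (0398.28, Merena, 941 units, £30,488.40):
Base rate for 0398.28 is £2.82/unit.
Origin Merena is the FTA partner but 0398.28 is not on the preference list; base rate stands.
The additional-duty order on 0398.28 targets Tyrius, not Merena; it does not apply.
Duty = 941 × £2.82 = £2,653.62.
Total = £7,510.41 + £64,156.99 + £2,653.62 = £74,321.02.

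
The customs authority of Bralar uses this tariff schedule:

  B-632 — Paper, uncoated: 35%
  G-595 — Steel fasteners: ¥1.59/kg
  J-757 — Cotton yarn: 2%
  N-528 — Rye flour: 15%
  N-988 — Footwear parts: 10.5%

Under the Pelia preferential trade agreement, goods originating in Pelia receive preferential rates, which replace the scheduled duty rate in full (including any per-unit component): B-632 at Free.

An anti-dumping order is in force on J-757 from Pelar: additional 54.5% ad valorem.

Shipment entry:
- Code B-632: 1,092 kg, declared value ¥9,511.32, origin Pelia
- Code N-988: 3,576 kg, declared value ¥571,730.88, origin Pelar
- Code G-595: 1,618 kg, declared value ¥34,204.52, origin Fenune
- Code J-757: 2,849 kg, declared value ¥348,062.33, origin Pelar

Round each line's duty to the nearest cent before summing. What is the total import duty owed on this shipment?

¥259,259.58

Line 1 (B-632, Pelia, 1,092 kg, ¥9,511.32):
Base rate for B-632 is 35%.
Origin Pelia qualifies under the Bralar–Pelia agreement and B-632 is covered: preferential rate Free applies instead.
Duty = ¥9,511.32 × 0% = ¥0.00.
Line 2 (N-988, Pelar, 3,576 kg, ¥571,730.88):
Base rate for N-988 is 10.5%.
Duty = ¥571,730.88 × 10.5% = ¥60,031.74.
Line 3 (G-595, Fenune, 1,618 kg, ¥34,204.52):
Base rate for G-595 is ¥1.59/kg.
Duty = 1,618 × ¥1.59 = ¥2,572.62.
Line 4 (J-757, Pelar, 2,849 kg, ¥348,062.33):
Base rate for J-757 is 2%.
Additional duty on J-757 from Pelar: +54.5%. Applied ad valorem rate: 2% + 54.5% = 56.5%.
Duty = ¥348,062.33 × 56.5% = ¥196,655.22.
Total = ¥0.00 + ¥60,031.74 + ¥2,572.62 + ¥196,655.22 = ¥259,259.58.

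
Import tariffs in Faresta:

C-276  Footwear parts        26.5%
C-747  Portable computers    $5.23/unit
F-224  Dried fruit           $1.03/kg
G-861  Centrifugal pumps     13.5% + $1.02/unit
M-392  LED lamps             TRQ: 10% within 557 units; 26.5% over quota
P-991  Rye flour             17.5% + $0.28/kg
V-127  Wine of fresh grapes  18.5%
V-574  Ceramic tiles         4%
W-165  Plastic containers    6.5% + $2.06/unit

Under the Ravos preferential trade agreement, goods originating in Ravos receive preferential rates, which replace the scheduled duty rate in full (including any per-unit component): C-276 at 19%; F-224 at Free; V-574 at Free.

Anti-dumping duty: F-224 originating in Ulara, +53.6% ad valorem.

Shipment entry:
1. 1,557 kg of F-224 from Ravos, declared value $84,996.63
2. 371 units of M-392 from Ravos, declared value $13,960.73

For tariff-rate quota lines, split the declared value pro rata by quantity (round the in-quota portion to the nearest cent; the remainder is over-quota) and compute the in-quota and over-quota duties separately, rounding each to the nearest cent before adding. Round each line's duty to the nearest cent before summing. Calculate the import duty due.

Line 1 (F-224, Ravos, 1,557 kg, $84,996.63):
Base rate for F-224 is $1.03/kg.
Origin Ravos qualifies under the Faresta–Ravos agreement and F-224 is covered: preferential rate Free applies instead.
The additional-duty order on F-224 targets Ulara, not Ravos; it does not apply.
Duty = $84,996.63 × 0% = $0.00.
Line 2 (M-392, Ravos, 371 units, $13,960.73):
Code M-392 is under a tariff-rate quota (threshold 557 units). Quantity 371 units is within the quota, so the in-quota rate 10% applies to the full value.
Duty = $13,960.73 × 10% = $1,396.07.
Total = $0.00 + $1,396.07 = $1,396.07.

$1,396.07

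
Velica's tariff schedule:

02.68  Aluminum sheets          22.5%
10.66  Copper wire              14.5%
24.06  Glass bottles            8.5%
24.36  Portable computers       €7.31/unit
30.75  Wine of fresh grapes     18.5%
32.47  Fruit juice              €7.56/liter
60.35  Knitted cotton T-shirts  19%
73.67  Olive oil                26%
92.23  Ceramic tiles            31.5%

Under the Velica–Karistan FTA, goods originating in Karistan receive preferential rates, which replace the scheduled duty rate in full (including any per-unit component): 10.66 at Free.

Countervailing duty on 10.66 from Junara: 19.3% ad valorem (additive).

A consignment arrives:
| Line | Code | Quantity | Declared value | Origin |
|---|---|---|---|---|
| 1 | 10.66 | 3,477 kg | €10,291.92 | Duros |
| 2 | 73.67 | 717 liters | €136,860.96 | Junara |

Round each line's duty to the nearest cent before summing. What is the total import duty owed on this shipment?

€37,076.18

Line 1 (10.66, Duros, 3,477 kg, €10,291.92):
Base rate for 10.66 is 14.5%.
10.66 has an FTA preferential rate, but origin Duros is not Karistan; base rate stands.
The additional-duty order on 10.66 targets Junara, not Duros; it does not apply.
Duty = €10,291.92 × 14.5% = €1,492.33.
Line 2 (73.67, Junara, 717 liters, €136,860.96):
Base rate for 73.67 is 26%.
Duty = €136,860.96 × 26% = €35,583.85.
Total = €1,492.33 + €35,583.85 = €37,076.18.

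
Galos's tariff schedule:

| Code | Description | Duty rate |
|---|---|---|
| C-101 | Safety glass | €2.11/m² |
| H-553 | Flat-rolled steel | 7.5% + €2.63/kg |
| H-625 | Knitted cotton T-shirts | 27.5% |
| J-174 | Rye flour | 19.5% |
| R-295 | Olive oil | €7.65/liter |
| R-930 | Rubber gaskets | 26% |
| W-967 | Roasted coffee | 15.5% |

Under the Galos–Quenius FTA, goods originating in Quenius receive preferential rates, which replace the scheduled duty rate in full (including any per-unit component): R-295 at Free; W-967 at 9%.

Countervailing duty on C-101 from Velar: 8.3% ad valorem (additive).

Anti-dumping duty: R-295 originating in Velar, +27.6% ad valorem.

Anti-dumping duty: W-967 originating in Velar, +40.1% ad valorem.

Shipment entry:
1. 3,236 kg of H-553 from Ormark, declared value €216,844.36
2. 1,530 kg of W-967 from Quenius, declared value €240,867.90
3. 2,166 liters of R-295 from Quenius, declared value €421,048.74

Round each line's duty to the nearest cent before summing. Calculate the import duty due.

Line 1 (H-553, Ormark, 3,236 kg, €216,844.36):
Base rate for H-553 is 7.5% + €2.63/kg.
Duty = €216,844.36 × 7.5% + 3,236 × €2.63 = €24,774.01.
Line 2 (W-967, Quenius, 1,530 kg, €240,867.90):
Base rate for W-967 is 15.5%.
Origin Quenius qualifies under the Galos–Quenius agreement and W-967 is covered: preferential rate 9% applies instead.
The additional-duty order on W-967 targets Velar, not Quenius; it does not apply.
Duty = €240,867.90 × 9% = €21,678.11.
Line 3 (R-295, Quenius, 2,166 liters, €421,048.74):
Base rate for R-295 is €7.65/liter.
Origin Quenius qualifies under the Galos–Quenius agreement and R-295 is covered: preferential rate Free applies instead.
The additional-duty order on R-295 targets Velar, not Quenius; it does not apply.
Duty = €421,048.74 × 0% = €0.00.
Total = €24,774.01 + €21,678.11 + €0.00 = €46,452.12.

€46,452.12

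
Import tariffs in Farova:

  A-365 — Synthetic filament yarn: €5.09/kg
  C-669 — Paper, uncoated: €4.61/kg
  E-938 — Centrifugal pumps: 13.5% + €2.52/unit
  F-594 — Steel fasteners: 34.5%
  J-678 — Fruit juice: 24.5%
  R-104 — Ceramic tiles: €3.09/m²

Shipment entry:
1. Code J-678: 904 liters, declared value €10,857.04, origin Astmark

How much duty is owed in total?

€2,659.97

Line 1 (J-678, Astmark, 904 liters, €10,857.04):
Base rate for J-678 is 24.5%.
Duty = €10,857.04 × 24.5% = €2,659.97.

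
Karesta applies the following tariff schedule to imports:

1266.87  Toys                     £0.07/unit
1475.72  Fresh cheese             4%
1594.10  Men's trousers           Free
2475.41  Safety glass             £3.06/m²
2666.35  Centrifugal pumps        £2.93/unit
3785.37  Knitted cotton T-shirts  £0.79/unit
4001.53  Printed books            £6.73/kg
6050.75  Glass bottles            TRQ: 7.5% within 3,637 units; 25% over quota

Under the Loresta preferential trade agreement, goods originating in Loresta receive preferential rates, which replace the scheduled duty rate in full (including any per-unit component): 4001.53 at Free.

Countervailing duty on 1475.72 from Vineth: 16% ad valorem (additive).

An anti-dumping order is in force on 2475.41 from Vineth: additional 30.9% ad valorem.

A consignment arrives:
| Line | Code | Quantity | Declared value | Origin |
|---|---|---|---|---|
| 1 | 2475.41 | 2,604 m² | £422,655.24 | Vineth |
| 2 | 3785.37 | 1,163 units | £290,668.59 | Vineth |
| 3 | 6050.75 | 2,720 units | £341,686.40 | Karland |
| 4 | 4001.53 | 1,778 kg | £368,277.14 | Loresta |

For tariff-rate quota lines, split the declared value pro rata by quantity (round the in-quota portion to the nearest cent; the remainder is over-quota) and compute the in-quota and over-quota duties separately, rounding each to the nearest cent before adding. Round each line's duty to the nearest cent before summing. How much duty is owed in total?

Line 1 (2475.41, Vineth, 2,604 m², £422,655.24):
Base rate for 2475.41 is £3.06/m².
Additional duty on 2475.41 from Vineth: +30.9% ad valorem. Applied ad valorem rate = 30.9%.
Duty = £422,655.24 × 30.9% + 2,604 × £3.06 = £138,568.71.
Line 2 (3785.37, Vineth, 1,163 units, £290,668.59):
Base rate for 3785.37 is £0.79/unit.
Duty = 1,163 × £0.79 = £918.77.
Line 3 (6050.75, Karland, 2,720 units, £341,686.40):
Code 6050.75 is under a tariff-rate quota (threshold 3,637 units). Quantity 2,720 units is within the quota, so the in-quota rate 7.5% applies to the full value.
Duty = £341,686.40 × 7.5% = £25,626.48.
Line 4 (4001.53, Loresta, 1,778 kg, £368,277.14):
Base rate for 4001.53 is £6.73/kg.
Origin Loresta qualifies under the Karesta–Loresta agreement and 4001.53 is covered: preferential rate Free applies instead.
Duty = £368,277.14 × 0% = £0.00.
Total = £138,568.71 + £918.77 + £25,626.48 + £0.00 = £165,113.96.

£165,113.96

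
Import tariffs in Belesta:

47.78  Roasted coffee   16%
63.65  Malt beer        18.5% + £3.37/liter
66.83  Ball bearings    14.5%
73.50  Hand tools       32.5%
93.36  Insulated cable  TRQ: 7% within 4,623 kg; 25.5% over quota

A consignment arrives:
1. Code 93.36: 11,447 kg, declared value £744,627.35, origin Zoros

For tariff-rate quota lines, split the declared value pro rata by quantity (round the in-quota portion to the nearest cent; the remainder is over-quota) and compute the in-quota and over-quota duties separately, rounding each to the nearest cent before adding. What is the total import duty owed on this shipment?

Line 1 (93.36, Zoros, 11,447 kg, £744,627.35):
Code 93.36 is under a tariff-rate quota (threshold 4,623 kg). In-quota: 4,623 kg at 7%; over-quota: 6,824 kg at 25.5%.
Pro-rata value split: in-quota = £744,627.35 × 4,623/11,447 = £300,726.15; over-quota = £744,627.35 − £300,726.15 = £443,901.20.
In-quota duty = £300,726.15 × 7% = £21,050.83. Over-quota duty = £443,901.20 × 25.5% = £113,194.81.
Line duty = £21,050.83 + £113,194.81 = £134,245.64.

£134,245.64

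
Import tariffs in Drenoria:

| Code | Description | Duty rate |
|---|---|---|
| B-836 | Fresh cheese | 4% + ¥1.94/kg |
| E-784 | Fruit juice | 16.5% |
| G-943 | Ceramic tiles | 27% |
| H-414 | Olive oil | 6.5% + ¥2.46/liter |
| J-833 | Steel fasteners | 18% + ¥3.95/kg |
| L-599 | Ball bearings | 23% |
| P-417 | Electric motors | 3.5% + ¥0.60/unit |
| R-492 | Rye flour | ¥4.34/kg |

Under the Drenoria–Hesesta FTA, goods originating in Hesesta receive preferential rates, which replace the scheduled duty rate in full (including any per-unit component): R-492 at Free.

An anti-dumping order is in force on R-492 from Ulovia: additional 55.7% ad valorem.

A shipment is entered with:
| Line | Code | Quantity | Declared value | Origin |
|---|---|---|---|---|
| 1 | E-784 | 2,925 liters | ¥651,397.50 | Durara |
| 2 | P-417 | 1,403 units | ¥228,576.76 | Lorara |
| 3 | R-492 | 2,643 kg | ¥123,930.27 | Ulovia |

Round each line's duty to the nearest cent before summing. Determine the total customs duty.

Line 1 (E-784, Durara, 2,925 liters, ¥651,397.50):
Base rate for E-784 is 16.5%.
Duty = ¥651,397.50 × 16.5% = ¥107,480.59.
Line 2 (P-417, Lorara, 1,403 units, ¥228,576.76):
Base rate for P-417 is 3.5% + ¥0.60/unit.
Duty = ¥228,576.76 × 3.5% + 1,403 × ¥0.60 = ¥8,841.99.
Line 3 (R-492, Ulovia, 2,643 kg, ¥123,930.27):
Base rate for R-492 is ¥4.34/kg.
R-492 has an FTA preferential rate, but origin Ulovia is not Hesesta; base rate stands.
Additional duty on R-492 from Ulovia: +55.7% ad valorem. Applied ad valorem rate = 55.7%.
Duty = ¥123,930.27 × 55.7% + 2,643 × ¥4.34 = ¥80,499.78.
Total = ¥107,480.59 + ¥8,841.99 + ¥80,499.78 = ¥196,822.36.

¥196,822.36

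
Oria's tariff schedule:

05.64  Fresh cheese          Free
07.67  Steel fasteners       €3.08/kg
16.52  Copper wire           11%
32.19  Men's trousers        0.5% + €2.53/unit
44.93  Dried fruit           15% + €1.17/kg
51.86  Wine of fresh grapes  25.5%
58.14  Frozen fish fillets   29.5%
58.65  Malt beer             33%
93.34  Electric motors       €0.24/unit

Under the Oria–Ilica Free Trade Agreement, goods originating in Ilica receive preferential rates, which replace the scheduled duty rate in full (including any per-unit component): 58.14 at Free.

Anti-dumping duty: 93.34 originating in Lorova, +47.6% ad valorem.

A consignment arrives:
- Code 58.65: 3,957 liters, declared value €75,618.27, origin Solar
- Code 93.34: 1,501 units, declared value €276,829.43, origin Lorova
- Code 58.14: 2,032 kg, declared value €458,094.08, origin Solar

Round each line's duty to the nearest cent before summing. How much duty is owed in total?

€292,222.83

Line 1 (58.65, Solar, 3,957 liters, €75,618.27):
Base rate for 58.65 is 33%.
Duty = €75,618.27 × 33% = €24,954.03.
Line 2 (93.34, Lorova, 1,501 units, €276,829.43):
Base rate for 93.34 is €0.24/unit.
Additional duty on 93.34 from Lorova: +47.6% ad valorem. Applied ad valorem rate = 47.6%.
Duty = €276,829.43 × 47.6% + 1,501 × €0.24 = €132,131.05.
Line 3 (58.14, Solar, 2,032 kg, €458,094.08):
Base rate for 58.14 is 29.5%.
58.14 has an FTA preferential rate, but origin Solar is not Ilica; base rate stands.
Duty = €458,094.08 × 29.5% = €135,137.75.
Total = €24,954.03 + €132,131.05 + €135,137.75 = €292,222.83.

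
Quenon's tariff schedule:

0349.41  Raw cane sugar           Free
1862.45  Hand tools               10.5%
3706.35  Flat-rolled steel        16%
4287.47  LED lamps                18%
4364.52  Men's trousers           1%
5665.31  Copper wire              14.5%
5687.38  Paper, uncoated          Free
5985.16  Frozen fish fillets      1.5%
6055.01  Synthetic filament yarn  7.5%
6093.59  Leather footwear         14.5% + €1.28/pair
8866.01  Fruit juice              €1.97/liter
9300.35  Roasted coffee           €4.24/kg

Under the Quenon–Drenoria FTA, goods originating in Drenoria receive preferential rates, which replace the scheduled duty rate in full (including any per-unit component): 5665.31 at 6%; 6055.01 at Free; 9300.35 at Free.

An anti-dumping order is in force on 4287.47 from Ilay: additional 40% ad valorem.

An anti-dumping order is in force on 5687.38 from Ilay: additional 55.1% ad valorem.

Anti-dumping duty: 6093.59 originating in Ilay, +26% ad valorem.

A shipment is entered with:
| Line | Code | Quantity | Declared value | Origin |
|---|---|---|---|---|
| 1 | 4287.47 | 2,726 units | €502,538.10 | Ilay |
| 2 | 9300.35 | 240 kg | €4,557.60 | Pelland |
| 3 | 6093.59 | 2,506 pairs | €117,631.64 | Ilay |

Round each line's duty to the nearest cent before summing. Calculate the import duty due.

€343,338.19

Line 1 (4287.47, Ilay, 2,726 units, €502,538.10):
Base rate for 4287.47 is 18%.
Additional duty on 4287.47 from Ilay: +40%. Applied ad valorem rate: 18% + 40% = 58%.
Duty = €502,538.10 × 58% = €291,472.10.
Line 2 (9300.35, Pelland, 240 kg, €4,557.60):
Base rate for 9300.35 is €4.24/kg.
9300.35 has an FTA preferential rate, but origin Pelland is not Drenoria; base rate stands.
Duty = 240 × €4.24 = €1,017.60.
Line 3 (6093.59, Ilay, 2,506 pairs, €117,631.64):
Base rate for 6093.59 is 14.5% + €1.28/pair.
Additional duty on 6093.59 from Ilay: +26%. Applied ad valorem rate: 14.5% + 26% = 40.5%.
Duty = €117,631.64 × 40.5% + 2,506 × €1.28 = €50,848.49.
Total = €291,472.10 + €1,017.60 + €50,848.49 = €343,338.19.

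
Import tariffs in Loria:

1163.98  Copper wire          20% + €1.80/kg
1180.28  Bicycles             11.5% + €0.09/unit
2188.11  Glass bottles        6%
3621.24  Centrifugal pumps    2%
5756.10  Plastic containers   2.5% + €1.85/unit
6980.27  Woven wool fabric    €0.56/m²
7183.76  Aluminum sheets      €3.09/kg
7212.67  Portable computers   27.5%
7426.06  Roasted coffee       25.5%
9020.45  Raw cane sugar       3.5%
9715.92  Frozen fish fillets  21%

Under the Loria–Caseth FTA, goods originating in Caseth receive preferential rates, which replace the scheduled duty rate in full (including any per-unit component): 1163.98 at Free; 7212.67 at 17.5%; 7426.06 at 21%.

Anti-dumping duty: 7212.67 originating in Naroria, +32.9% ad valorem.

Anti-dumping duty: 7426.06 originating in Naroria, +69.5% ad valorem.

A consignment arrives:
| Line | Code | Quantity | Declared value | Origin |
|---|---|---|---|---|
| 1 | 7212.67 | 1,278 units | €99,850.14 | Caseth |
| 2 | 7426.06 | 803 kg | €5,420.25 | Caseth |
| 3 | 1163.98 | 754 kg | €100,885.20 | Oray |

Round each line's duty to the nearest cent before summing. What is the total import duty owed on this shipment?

€40,146.26

Line 1 (7212.67, Caseth, 1,278 units, €99,850.14):
Base rate for 7212.67 is 27.5%.
Origin Caseth qualifies under the Loria–Caseth agreement and 7212.67 is covered: preferential rate 17.5% applies instead.
The additional-duty order on 7212.67 targets Naroria, not Caseth; it does not apply.
Duty = €99,850.14 × 17.5% = €17,473.77.
Line 2 (7426.06, Caseth, 803 kg, €5,420.25):
Base rate for 7426.06 is 25.5%.
Origin Caseth qualifies under the Loria–Caseth agreement and 7426.06 is covered: preferential rate 21% applies instead.
The additional-duty order on 7426.06 targets Naroria, not Caseth; it does not apply.
Duty = €5,420.25 × 21% = €1,138.25.
Line 3 (1163.98, Oray, 754 kg, €100,885.20):
Base rate for 1163.98 is 20% + €1.80/kg.
1163.98 has an FTA preferential rate, but origin Oray is not Caseth; base rate stands.
Duty = €100,885.20 × 20% + 754 × €1.80 = €21,534.24.
Total = €17,473.77 + €1,138.25 + €21,534.24 = €40,146.26.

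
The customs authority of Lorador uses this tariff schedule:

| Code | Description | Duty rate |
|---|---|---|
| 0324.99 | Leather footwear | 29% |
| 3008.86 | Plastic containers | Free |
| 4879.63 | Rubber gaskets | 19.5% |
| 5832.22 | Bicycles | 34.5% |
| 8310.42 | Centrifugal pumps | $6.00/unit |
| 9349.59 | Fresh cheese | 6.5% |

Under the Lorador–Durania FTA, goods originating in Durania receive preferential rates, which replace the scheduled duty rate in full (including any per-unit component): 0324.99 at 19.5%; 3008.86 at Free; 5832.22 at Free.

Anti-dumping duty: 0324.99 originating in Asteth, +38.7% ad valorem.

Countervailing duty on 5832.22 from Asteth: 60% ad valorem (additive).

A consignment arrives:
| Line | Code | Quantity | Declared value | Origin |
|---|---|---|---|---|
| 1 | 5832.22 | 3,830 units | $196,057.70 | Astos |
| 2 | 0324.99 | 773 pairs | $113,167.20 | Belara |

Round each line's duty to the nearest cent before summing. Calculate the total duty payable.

$100,458.40

Line 1 (5832.22, Astos, 3,830 units, $196,057.70):
Base rate for 5832.22 is 34.5%.
5832.22 has an FTA preferential rate, but origin Astos is not Durania; base rate stands.
The additional-duty order on 5832.22 targets Asteth, not Astos; it does not apply.
Duty = $196,057.70 × 34.5% = $67,639.91.
Line 2 (0324.99, Belara, 773 pairs, $113,167.20):
Base rate for 0324.99 is 29%.
0324.99 has an FTA preferential rate, but origin Belara is not Durania; base rate stands.
The additional-duty order on 0324.99 targets Asteth, not Belara; it does not apply.
Duty = $113,167.20 × 29% = $32,818.49.
Total = $67,639.91 + $32,818.49 = $100,458.40.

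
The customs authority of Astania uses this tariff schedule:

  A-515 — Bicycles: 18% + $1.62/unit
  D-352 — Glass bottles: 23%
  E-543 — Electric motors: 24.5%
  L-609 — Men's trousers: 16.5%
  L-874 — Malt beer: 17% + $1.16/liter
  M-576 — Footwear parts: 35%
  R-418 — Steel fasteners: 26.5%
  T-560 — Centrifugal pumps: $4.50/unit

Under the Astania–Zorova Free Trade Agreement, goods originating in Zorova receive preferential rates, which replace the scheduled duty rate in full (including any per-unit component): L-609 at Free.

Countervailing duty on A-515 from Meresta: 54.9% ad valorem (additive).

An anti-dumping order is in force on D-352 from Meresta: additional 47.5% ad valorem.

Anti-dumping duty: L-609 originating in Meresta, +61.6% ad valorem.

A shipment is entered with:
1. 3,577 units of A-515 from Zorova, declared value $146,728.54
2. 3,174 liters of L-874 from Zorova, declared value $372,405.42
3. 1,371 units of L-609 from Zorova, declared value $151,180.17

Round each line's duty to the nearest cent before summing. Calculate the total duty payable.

$99,196.64

Line 1 (A-515, Zorova, 3,577 units, $146,728.54):
Base rate for A-515 is 18% + $1.62/unit.
Origin Zorova is the FTA partner but A-515 is not on the preference list; base rate stands.
The additional-duty order on A-515 targets Meresta, not Zorova; it does not apply.
Duty = $146,728.54 × 18% + 3,577 × $1.62 = $32,205.88.
Line 2 (L-874, Zorova, 3,174 liters, $372,405.42):
Base rate for L-874 is 17% + $1.16/liter.
Origin Zorova is the FTA partner but L-874 is not on the preference list; base rate stands.
Duty = $372,405.42 × 17% + 3,174 × $1.16 = $66,990.76.
Line 3 (L-609, Zorova, 1,371 units, $151,180.17):
Base rate for L-609 is 16.5%.
Origin Zorova qualifies under the Astania–Zorova agreement and L-609 is covered: preferential rate Free applies instead.
The additional-duty order on L-609 targets Meresta, not Zorova; it does not apply.
Duty = $151,180.17 × 0% = $0.00.
Total = $32,205.88 + $66,990.76 + $0.00 = $99,196.64.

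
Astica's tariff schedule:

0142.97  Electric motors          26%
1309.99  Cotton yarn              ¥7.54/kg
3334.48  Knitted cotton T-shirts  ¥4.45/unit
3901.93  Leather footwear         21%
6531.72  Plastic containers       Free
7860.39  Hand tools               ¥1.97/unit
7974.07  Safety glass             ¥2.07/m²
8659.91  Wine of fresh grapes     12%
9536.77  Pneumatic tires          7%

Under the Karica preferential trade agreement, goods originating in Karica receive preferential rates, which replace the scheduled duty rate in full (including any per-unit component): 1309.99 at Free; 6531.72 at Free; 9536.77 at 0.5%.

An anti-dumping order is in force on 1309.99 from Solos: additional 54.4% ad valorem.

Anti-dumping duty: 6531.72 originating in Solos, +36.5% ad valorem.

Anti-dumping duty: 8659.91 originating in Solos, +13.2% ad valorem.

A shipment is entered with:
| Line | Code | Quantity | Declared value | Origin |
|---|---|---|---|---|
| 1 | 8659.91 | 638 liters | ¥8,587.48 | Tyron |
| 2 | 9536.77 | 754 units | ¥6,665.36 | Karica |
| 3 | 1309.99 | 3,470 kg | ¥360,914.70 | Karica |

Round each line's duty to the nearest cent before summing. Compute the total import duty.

Line 1 (8659.91, Tyron, 638 liters, ¥8,587.48):
Base rate for 8659.91 is 12%.
The additional-duty order on 8659.91 targets Solos, not Tyron; it does not apply.
Duty = ¥8,587.48 × 12% = ¥1,030.50.
Line 2 (9536.77, Karica, 754 units, ¥6,665.36):
Base rate for 9536.77 is 7%.
Origin Karica qualifies under the Astica–Karica agreement and 9536.77 is covered: preferential rate 0.5% applies instead.
Duty = ¥6,665.36 × 0.5% = ¥33.33.
Line 3 (1309.99, Karica, 3,470 kg, ¥360,914.70):
Base rate for 1309.99 is ¥7.54/kg.
Origin Karica qualifies under the Astica–Karica agreement and 1309.99 is covered: preferential rate Free applies instead.
The additional-duty order on 1309.99 targets Solos, not Karica; it does not apply.
Duty = ¥360,914.70 × 0% = ¥0.00.
Total = ¥1,030.50 + ¥33.33 + ¥0.00 = ¥1,063.83.

¥1,063.83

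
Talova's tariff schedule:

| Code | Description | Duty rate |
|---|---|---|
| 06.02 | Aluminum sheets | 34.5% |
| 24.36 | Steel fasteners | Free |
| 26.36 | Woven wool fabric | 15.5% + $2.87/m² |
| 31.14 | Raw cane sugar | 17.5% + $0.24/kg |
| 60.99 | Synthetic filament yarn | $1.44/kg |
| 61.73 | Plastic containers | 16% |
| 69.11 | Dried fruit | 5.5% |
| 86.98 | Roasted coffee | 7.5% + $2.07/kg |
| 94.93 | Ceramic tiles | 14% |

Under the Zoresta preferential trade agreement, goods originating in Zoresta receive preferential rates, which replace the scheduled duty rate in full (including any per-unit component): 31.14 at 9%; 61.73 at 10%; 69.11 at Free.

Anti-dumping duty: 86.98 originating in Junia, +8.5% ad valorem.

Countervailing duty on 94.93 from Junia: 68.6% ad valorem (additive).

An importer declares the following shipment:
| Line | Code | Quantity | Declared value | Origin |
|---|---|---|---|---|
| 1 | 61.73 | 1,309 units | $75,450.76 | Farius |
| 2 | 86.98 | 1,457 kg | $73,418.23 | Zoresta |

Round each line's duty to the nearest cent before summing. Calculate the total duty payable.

Line 1 (61.73, Farius, 1,309 units, $75,450.76):
Base rate for 61.73 is 16%.
61.73 has an FTA preferential rate, but origin Farius is not Zoresta; base rate stands.
Duty = $75,450.76 × 16% = $12,072.12.
Line 2 (86.98, Zoresta, 1,457 kg, $73,418.23):
Base rate for 86.98 is 7.5% + $2.07/kg.
Origin Zoresta is the FTA partner but 86.98 is not on the preference list; base rate stands.
The additional-duty order on 86.98 targets Junia, not Zoresta; it does not apply.
Duty = $73,418.23 × 7.5% + 1,457 × $2.07 = $8,522.36.
Total = $12,072.12 + $8,522.36 = $20,594.48.

$20,594.48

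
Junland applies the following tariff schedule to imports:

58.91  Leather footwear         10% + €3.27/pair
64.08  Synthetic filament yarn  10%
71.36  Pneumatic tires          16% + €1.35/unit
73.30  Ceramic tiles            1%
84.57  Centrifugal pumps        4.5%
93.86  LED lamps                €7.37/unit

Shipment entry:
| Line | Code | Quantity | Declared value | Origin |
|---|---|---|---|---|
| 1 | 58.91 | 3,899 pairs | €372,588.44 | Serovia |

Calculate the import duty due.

Line 1 (58.91, Serovia, 3,899 pairs, €372,588.44):
Base rate for 58.91 is 10% + €3.27/pair.
Duty = €372,588.44 × 10% + 3,899 × €3.27 = €50,008.57.

€50,008.57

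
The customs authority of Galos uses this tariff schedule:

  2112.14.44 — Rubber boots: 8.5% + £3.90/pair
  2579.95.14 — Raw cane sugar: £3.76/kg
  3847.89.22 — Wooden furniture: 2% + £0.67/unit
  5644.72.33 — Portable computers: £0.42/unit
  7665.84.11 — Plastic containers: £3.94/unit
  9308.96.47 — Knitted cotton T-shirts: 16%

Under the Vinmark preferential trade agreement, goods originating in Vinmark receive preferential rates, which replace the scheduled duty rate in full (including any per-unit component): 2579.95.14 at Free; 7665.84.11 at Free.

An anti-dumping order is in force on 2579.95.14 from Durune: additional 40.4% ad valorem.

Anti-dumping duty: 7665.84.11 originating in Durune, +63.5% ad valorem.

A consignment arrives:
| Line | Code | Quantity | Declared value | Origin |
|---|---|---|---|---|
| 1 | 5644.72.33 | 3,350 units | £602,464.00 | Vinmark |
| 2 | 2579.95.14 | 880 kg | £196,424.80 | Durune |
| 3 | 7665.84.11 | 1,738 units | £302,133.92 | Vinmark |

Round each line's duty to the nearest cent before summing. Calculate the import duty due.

Line 1 (5644.72.33, Vinmark, 3,350 units, £602,464.00):
Base rate for 5644.72.33 is £0.42/unit.
Origin Vinmark is the FTA partner but 5644.72.33 is not on the preference list; base rate stands.
Duty = 3,350 × £0.42 = £1,407.00.
Line 2 (2579.95.14, Durune, 880 kg, £196,424.80):
Base rate for 2579.95.14 is £3.76/kg.
2579.95.14 has an FTA preferential rate, but origin Durune is not Vinmark; base rate stands.
Additional duty on 2579.95.14 from Durune: +40.4% ad valorem. Applied ad valorem rate = 40.4%.
Duty = £196,424.80 × 40.4% + 880 × £3.76 = £82,664.42.
Line 3 (7665.84.11, Vinmark, 1,738 units, £302,133.92):
Base rate for 7665.84.11 is £3.94/unit.
Origin Vinmark qualifies under the Galos–Vinmark agreement and 7665.84.11 is covered: preferential rate Free applies instead.
The additional-duty order on 7665.84.11 targets Durune, not Vinmark; it does not apply.
Duty = £302,133.92 × 0% = £0.00.
Total = £1,407.00 + £82,664.42 + £0.00 = £84,071.42.

£84,071.42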